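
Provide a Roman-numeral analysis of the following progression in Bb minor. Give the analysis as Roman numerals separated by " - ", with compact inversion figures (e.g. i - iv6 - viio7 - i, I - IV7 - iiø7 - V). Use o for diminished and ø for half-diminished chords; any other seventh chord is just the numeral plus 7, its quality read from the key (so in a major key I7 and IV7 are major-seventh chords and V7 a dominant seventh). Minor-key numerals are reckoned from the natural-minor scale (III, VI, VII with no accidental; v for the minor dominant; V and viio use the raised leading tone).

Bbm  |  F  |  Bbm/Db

Bbm: root Bb is the tonic; minor triad there is i.
F has root F, degree 5 in Bb minor, so V.
Bbm/Db has root Bb, degree 1 in Bb minor, so i6.

i - V - i6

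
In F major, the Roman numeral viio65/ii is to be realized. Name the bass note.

A

The applied chord viio65/ii is rooted on F#: F#-A-C-Eb.
The figure 65 means first inversion — the third is in the bass.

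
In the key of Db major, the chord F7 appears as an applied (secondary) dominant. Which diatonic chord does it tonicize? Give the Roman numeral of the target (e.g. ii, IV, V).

vi

The chord is a dominant seventh chord on F.
A dominant resolves down a perfect fifth: F → Bb. In Db major, Bb is scale degree 6, i.e. vi.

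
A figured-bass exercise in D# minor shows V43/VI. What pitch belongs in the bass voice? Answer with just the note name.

C#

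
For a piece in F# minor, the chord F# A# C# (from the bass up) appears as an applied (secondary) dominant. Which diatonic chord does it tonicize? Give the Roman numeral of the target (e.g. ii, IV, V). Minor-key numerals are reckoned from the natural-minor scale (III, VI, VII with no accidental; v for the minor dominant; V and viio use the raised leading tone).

iv

The chord is a major triad on F#.
A dominant resolves down a perfect fifth: F# → B. In F# minor, B is scale degree 4, i.e. iv.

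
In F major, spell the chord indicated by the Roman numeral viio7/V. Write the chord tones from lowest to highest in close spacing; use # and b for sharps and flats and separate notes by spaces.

viio7/V is a secondary leading-tone chord. The target V is C in F major; the applied chord is rooted a semitone below, on B.
Building a fully diminished seventh chord on B gives B-D-F-Ab.

B D F Ab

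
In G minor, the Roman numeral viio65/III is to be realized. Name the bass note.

C

The applied chord viio65/III is rooted on A: A-C-Eb-Gb.
The figure 65 means first inversion — the third is in the bass.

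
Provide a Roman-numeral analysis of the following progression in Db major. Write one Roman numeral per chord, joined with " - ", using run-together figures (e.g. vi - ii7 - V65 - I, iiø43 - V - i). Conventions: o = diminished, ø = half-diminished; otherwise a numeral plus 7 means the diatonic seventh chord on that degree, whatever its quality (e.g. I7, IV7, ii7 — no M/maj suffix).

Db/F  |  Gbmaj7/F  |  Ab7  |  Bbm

Db/F: root Db is the tonic; major triad there is I6.
Gbmaj7/F has root Gb, degree 4 in Db major, so IV42.
Ab7: root Ab is the dominant; dominant seventh chord there is V7.
Bbm: minor triad on Bb = scale degree 6 → vi.

I6 - IV42 - V7 - vi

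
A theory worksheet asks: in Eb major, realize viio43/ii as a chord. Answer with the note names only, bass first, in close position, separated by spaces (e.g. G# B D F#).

Bb Db E G

The slash marks an applied leading-tone chord: viio of ii. In Eb major, ii is F, so the leading tone to it is E, a half step below.
Building a fully diminished seventh chord on E gives E-G-Bb-Db.
With the 43 figure the chord is in second inversion; from the bass Bb upward in close position it reads Bb-Db-E-G.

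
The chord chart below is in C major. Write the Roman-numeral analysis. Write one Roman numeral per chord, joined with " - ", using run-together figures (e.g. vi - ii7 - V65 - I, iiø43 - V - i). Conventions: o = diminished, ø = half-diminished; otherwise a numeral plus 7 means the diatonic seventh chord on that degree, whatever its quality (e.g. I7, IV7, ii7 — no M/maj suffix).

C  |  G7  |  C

C: root C is the tonic; major triad there is I.
G7: root G is the dominant; dominant seventh chord there is V7.
C: major triad on C = scale degree 1 → I.

I - V7 - I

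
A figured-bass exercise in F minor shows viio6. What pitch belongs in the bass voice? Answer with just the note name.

viio in F minor has root E; the chord is E-G-Bb.
The figure 6 means first inversion — the third is in the bass.

G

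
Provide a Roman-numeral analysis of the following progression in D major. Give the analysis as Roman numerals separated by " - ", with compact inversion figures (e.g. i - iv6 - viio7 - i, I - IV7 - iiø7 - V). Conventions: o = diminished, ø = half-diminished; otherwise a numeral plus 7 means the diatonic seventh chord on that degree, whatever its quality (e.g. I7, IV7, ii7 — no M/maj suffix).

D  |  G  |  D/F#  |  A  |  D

I - IV - I6 - V - I

D: root D is the tonic; major triad there is I.
G: root G is the subdominant; major triad there is IV.
D/F#: major triad on D = scale degree 1 → I6.
A: root A is the dominant; major triad there is V.
D: major triad on D = scale degree 1 → I.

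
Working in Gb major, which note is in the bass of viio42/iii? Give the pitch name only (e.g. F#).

Gb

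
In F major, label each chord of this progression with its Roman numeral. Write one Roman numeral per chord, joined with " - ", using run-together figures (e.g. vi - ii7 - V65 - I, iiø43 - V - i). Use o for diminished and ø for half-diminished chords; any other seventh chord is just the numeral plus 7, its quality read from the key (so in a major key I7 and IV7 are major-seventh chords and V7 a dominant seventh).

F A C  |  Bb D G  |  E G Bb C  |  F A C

I - ii6 - V65 - I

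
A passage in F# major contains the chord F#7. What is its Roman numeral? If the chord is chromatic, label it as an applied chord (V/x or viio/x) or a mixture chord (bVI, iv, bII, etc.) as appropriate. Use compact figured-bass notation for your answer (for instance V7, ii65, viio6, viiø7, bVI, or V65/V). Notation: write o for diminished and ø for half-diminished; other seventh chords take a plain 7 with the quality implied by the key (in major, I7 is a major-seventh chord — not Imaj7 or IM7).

The pitches F#-A#-C#-E form a dominant seventh chord rooted on F#.
F# is not a diatonic chord root with this quality in F# major, but it lies a perfect fifth above B (IV), so the chord functions as an applied dominant of IV.

V7/IV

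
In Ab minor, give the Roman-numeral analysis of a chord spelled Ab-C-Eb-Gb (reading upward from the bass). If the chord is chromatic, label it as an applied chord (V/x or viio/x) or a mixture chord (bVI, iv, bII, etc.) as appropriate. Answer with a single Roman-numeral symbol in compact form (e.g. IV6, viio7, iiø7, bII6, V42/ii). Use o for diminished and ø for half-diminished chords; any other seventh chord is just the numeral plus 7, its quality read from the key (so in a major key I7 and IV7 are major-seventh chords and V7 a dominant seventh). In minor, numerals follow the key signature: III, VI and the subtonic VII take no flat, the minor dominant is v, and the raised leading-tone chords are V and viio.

V7/iv

The pitches Ab-C-Eb-Gb form a dominant seventh chord rooted on Ab.
Ab is not a diatonic chord root with this quality in Ab minor, but it lies a perfect fifth above Db (iv), so the chord functions as an applied dominant of iv.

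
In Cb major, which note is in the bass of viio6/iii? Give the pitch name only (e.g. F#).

F

The applied chord viio6/iii is rooted on D: D-F-Ab.
The figure 6 means first inversion — the third is in the bass.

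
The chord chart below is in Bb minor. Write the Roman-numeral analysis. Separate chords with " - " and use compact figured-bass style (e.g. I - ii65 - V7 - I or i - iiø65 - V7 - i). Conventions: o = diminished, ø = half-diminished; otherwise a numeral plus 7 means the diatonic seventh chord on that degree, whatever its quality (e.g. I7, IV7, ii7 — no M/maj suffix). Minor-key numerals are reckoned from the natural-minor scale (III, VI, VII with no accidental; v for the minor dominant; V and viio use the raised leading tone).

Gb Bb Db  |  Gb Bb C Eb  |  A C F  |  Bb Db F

VI - iiø43 - V6 - i

Gb-Bb-Db has root Gb, degree 6 in Bb minor, so VI.
Gb-Bb-C-Eb: half-diminished seventh chord on C = scale degree 2 → iiø43.
A-C-F has root F, degree 5 in Bb minor, so V6.
Bb-Db-F: root Bb is the tonic; minor triad there is i.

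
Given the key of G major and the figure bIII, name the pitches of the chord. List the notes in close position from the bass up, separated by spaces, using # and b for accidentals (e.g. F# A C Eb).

Bb D F

Scale degree 3 in G major is B; lowering it a half step gives Bb. bIII is a major triad on the lowered third degree, borrowed from the parallel minor.
So the chord is Bb-D-F, a major triad.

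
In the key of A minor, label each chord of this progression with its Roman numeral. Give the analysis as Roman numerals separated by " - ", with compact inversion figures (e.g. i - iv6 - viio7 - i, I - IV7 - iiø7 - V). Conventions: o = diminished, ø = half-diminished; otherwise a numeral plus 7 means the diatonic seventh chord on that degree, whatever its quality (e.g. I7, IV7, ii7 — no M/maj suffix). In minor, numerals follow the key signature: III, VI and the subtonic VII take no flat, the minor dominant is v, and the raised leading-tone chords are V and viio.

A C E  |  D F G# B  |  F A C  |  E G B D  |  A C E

A-C-E has root A, degree 1 in A minor, so i.
D-F-G#-B: fully diminished seventh chord on G# = scale degree 7 → viio43.
F-A-C: root F is the submediant; major triad there is VI.
E-G-B-D: minor seventh chord on E = scale degree 5 → v7.
A-C-E: minor triad on A = scale degree 1 → i.

i - viio43 - VI - v7 - i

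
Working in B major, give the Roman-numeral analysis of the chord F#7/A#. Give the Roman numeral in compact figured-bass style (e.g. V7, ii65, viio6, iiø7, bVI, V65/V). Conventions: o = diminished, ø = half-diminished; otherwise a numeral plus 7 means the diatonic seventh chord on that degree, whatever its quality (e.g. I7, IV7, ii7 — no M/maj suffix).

Stacked in thirds the chord is F#-A#-C#-E: a dominant seventh chord on F#.
In B major, F# is the dominant; the diatonic dominant seventh chord there is V7.
With A# in the bass the chord is in first inversion, so the figured bass is 65.

V65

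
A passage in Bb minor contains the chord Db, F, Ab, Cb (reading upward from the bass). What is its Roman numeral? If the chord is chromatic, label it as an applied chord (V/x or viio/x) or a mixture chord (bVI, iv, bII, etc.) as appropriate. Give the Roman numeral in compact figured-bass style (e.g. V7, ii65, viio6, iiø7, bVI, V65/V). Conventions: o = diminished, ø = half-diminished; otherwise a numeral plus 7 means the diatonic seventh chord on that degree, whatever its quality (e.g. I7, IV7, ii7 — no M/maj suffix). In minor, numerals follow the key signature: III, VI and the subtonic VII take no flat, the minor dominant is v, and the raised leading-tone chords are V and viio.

Stacked in thirds the chord is Db-F-Ab-Cb: a dominant seventh chord on Db.
Db is not a diatonic chord root with this quality in Bb minor, but it lies a perfect fifth above Gb (VI), so the chord functions as an applied dominant of VI.

V7/VI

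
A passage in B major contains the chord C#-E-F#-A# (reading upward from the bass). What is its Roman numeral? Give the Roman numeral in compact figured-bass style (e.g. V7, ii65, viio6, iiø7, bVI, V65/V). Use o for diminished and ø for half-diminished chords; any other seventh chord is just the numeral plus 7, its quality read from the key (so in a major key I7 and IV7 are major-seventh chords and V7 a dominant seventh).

V43

The pitches F#-A#-C#-E form a dominant seventh chord rooted on F#.
In B major, F# is the dominant; the diatonic dominant seventh chord there is V7.
With C# in the bass the chord is in second inversion, so the figured bass is 43.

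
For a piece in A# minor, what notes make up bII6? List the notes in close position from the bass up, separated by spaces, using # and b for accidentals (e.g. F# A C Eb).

D# F# B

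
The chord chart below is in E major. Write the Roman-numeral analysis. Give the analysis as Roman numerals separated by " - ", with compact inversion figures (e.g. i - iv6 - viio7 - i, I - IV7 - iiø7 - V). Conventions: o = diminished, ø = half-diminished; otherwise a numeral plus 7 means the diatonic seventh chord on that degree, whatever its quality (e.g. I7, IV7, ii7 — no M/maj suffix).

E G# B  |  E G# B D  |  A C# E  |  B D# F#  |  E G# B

E-G#-B: major triad on E = scale degree 1 → I.
E-G#-B-D is the secondary dominant of IV (dominant seventh chord on E): V7/IV.
A-C#-E has root A, degree 4 in E major, so IV.
B-D#-F#: root B is the dominant; major triad there is V.
E-G#-B has root E, degree 1 in E major, so I.

I - V7/IV - IV - V - I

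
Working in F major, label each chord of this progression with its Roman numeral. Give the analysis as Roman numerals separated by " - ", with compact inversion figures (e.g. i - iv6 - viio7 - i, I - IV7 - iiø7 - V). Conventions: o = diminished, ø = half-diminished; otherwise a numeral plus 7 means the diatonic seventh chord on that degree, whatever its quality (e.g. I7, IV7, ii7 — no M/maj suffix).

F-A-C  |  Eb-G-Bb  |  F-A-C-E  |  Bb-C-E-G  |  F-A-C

I - bVII - I7 - V42 - I

F-A-C: root F is the tonic; major triad there is I.
Eb-G-Bb: major triad on Eb — chromatic; bVII (borrowed from the parallel minor).
F-A-C-E: major seventh chord on F = scale degree 1 → I7.
Bb-C-E-G: root C is the dominant; dominant seventh chord there is V42.
F-A-C: major triad on F = scale degree 1 → I.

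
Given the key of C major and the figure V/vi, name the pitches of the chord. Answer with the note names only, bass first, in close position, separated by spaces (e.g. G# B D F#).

The slash means an applied dominant: we want the dominant of vi. In C major, vi is A minor, and its dominant is built on E.
Building a major triad on E gives E-G#-B.

E G# B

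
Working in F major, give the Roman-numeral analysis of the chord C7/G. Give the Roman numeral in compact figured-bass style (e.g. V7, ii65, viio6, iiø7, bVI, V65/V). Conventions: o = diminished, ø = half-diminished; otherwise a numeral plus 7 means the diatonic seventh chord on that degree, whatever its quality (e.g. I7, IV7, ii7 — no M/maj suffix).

Stacked in thirds the chord is C-E-G-Bb: a dominant seventh chord on C.
In F major, C is the dominant; the diatonic dominant seventh chord there is V7.
With G in the bass the chord is in second inversion, so the figured bass is 43.

V43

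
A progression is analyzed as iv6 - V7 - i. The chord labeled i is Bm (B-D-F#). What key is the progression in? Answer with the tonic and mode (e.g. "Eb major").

The anchor chord is a minor triad on B, labeled i.
If B is scale degree 1 and the mode makes that degree carry a minor triad, the tonic is B and the mode is minor.

B minor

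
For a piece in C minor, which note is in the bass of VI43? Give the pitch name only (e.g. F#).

Eb

VI in C minor has root Ab; the chord is Ab-C-Eb-G.
The figure 43 means second inversion — the fifth is in the bass.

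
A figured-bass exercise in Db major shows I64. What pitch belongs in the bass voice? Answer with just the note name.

Ab

I in Db major has root Db; the chord is Db-F-Ab.
The figure 64 means second inversion — the fifth is in the bass.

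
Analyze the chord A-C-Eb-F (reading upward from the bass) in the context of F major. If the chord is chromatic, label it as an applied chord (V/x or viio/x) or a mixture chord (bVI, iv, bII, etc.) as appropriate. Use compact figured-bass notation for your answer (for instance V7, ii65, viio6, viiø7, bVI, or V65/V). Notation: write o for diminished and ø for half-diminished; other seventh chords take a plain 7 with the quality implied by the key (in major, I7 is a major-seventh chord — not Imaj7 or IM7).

The pitches F-A-C-Eb form a dominant seventh chord rooted on F.
F is not a diatonic chord root with this quality in F major, but it lies a perfect fifth above Bb (IV), so the chord functions as an applied dominant of IV.
With A in the bass the chord is in first inversion, so the figured bass is 65.

V65/IV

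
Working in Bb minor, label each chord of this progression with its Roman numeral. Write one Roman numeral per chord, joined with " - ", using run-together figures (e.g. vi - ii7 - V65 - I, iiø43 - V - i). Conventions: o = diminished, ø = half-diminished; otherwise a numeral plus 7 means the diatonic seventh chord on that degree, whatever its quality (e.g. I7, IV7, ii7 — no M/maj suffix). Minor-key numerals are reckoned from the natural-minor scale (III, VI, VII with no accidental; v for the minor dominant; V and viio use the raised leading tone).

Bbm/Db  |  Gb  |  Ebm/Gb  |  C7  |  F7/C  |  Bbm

Bbm/Db: minor triad on Bb = scale degree 1 → i6.
Gb: root Gb is the submediant; major triad there is VI.
Ebm/Gb has root Eb, degree 4 in Bb minor, so iv6.
C7: a dominant seventh chord on C, the applied dominant of V → V7/V.
F7/C: dominant seventh chord on F = scale degree 5 → V43.
Bbm: minor triad on Bb = scale degree 1 → i.

i6 - VI - iv6 - V7/V - V43 - i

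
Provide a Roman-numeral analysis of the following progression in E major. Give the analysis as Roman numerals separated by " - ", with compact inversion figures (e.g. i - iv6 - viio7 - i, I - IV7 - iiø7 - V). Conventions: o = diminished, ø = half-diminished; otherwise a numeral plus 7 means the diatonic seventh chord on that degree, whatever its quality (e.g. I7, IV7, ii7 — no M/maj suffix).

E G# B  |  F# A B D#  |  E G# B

E-G#-B: major triad on E = scale degree 1 → I.
F#-A-B-D#: root B is the dominant; dominant seventh chord there is V43.
E-G#-B has root E, degree 1 in E major, so I.

I - V43 - I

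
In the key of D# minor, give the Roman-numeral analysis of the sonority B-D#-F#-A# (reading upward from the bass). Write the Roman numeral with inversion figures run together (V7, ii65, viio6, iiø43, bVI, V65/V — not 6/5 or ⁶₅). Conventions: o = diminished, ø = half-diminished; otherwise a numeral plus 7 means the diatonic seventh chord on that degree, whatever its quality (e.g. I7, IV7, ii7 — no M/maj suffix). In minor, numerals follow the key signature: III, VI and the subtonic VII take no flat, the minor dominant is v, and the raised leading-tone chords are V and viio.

VI7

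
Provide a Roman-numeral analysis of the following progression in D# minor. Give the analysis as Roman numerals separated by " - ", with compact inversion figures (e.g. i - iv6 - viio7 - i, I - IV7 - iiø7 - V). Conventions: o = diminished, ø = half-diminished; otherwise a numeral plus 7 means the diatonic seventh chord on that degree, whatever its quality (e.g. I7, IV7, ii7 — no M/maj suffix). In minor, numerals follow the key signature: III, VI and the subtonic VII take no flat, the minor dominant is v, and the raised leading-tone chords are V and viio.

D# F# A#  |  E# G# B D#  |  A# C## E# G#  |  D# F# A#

i - iiø7 - V7 - i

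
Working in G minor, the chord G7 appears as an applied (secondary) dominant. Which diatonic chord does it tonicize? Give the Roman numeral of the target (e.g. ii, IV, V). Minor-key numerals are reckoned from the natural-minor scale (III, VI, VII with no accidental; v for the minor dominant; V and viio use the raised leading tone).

iv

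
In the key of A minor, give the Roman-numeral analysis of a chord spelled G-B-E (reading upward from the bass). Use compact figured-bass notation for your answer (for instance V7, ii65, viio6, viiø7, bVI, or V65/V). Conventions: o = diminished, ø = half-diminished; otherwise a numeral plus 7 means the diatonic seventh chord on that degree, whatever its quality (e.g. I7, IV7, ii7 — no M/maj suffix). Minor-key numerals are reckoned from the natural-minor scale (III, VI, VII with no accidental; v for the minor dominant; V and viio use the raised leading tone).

The pitches E-G-B form a minor triad rooted on E.
E is scale degree 5 in A minor, and a minor triad on that degree is written v.
With G in the bass the chord is in first inversion, so the figured bass is 6.

v6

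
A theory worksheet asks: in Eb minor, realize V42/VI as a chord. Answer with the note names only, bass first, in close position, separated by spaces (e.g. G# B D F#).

Fb Gb Bb Db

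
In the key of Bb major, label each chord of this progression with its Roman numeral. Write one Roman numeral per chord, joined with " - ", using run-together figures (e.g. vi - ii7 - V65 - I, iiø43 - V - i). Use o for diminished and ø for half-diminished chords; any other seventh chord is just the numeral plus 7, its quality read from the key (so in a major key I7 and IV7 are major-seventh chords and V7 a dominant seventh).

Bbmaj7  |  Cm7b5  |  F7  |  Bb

I7 - iiø7 - V7 - I

Bbmaj7: major seventh chord on Bb = scale degree 1 → I7.
Cm7b5: half-diminished seventh chord on C — chromatic; iiø7 (borrowed from the parallel minor).
F7: dominant seventh chord on F = scale degree 5 → V7.
Bb has root Bb, degree 1 in Bb major, so I.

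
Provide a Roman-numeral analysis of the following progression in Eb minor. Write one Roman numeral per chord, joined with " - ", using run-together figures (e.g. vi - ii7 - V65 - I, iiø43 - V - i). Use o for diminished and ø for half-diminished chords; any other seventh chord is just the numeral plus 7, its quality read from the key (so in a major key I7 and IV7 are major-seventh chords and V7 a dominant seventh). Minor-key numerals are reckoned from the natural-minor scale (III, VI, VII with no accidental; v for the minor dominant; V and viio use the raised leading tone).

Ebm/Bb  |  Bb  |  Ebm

i64 - V - i

Ebm/Bb: root Eb is the tonic; minor triad there is i64.
Bb: major triad on Bb = scale degree 5 → V.
Ebm has root Eb, degree 1 in Eb minor, so i.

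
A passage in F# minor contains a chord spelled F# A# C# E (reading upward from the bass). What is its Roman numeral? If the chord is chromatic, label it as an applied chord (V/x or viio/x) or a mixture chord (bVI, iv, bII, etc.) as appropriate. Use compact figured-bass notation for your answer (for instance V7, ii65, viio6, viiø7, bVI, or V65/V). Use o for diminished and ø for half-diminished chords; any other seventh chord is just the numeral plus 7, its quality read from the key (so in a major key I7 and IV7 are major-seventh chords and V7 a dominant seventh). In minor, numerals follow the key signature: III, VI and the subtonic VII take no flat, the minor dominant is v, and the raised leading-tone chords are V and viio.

The pitches F#-A#-C#-E form a dominant seventh chord rooted on F#.
F# is not a diatonic chord root with this quality in F# minor, but it lies a perfect fifth above B (iv), so the chord functions as an applied dominant of iv.

V7/iv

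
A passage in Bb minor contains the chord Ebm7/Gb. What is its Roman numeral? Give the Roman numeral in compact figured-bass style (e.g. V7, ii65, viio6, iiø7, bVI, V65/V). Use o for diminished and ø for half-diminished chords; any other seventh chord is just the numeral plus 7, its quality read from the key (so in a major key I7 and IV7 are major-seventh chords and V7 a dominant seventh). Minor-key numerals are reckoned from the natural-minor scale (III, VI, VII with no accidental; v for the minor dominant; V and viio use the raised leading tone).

iv65

The pitches Eb-Gb-Bb-Db form a minor seventh chord rooted on Eb.
In Bb minor, Eb is the subdominant; the diatonic minor seventh chord there is iv7.
With Gb in the bass the chord is in first inversion, so the figured bass is 65.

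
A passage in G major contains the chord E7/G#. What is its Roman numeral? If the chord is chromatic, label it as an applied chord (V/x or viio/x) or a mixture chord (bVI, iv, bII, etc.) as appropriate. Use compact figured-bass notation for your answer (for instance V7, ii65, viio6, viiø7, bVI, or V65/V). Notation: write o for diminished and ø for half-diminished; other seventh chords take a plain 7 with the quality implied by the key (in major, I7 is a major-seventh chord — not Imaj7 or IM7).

Stacked in thirds the chord is E-G#-B-D: a dominant seventh chord on E.
E is not a diatonic chord root with this quality in G major, but it lies a perfect fifth above A (ii), so the chord functions as an applied dominant of ii.
With G# in the bass the chord is in first inversion, so the figured bass is 65.

V65/ii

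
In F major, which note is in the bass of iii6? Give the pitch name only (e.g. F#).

iii in F major has root A; the chord is A-C-E.
The figure 6 means first inversion — the third is in the bass.

C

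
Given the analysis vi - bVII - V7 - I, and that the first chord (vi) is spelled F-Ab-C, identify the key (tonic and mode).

Ab major

The chord Fm is a minor triad rooted on F; its label is vi.
Counting down 5 scale steps from F places the tonic on Ab; a minor triad on degree 6 is diatonic only in major.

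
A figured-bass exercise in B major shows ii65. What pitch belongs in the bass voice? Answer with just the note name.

E

ii in B major has root C#; the chord is C#-E-G#-B.
The figure 65 means first inversion — the third is in the bass.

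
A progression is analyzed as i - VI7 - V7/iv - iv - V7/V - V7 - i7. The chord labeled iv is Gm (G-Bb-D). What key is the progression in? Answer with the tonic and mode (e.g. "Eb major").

The chord Gm is a minor triad rooted on G; its label is iv.
Counting down 3 scale steps from G places the tonic on D; a minor triad on degree 4 is diatonic only in minor.

D minor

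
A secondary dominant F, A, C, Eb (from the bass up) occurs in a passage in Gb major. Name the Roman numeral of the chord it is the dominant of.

iii

The chord is a dominant seventh chord on F.
A dominant resolves down a perfect fifth: F → Bb. In Gb major, Bb is scale degree 3, i.e. iii.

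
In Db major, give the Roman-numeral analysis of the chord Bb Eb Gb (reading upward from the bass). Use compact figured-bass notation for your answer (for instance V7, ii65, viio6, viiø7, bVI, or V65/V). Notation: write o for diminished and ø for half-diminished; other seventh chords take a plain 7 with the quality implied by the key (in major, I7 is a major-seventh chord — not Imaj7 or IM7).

The pitches Eb-Gb-Bb form a minor triad rooted on Eb.
In Db major, Eb is the supertonic; the diatonic minor triad there is ii.
With Bb in the bass the chord is in second inversion, so the figured bass is 64.

ii64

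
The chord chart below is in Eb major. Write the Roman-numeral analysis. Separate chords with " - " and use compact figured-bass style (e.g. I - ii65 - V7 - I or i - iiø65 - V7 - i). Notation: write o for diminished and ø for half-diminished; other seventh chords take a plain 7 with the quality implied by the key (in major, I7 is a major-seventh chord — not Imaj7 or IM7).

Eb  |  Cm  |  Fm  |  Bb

Eb has root Eb, degree 1 in Eb major, so I.
Cm has root C, degree 6 in Eb major, so vi.
Fm has root F, degree 2 in Eb major, so ii.
Bb has root Bb, degree 5 in Eb major, so V.

I - vi - ii - V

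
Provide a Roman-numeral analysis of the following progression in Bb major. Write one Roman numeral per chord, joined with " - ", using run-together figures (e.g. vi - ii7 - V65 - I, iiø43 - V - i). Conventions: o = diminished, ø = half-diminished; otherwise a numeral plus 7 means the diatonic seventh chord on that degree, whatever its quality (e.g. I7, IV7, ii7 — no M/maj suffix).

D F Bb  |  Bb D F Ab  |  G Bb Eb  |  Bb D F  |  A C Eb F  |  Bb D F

D-F-Bb: root Bb is the tonic; major triad there is I6.
Bb-D-F-Ab: chromatic; Bb is V of IV, so V7/IV.
G-Bb-Eb: root Eb is the subdominant; major triad there is IV6.
Bb-D-F has root Bb, degree 1 in Bb major, so I.
A-C-Eb-F has root F, degree 5 in Bb major, so V65.
Bb-D-F: root Bb is the tonic; major triad there is I.

I6 - V7/IV - IV6 - I - V65 - I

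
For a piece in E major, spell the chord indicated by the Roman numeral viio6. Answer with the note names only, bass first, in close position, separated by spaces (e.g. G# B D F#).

F# A D#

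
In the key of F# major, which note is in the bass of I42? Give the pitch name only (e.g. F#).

E#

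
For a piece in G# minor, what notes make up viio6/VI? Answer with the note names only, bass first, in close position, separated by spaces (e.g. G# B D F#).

The slash marks an applied leading-tone chord: viio of VI. In G# minor, VI is E, so the leading tone to it is D#, a half step below.
Building a diminished triad on D# gives D#-F#-A.
The figured bass 6 indicates first inversion, placing the third (F#) in the bass: F#-A-D#.

F# A D#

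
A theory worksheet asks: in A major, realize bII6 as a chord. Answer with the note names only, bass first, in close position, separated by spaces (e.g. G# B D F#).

D F Bb

bII6 is the Neapolitan sixth — a major triad on the lowered second degree, here in its customary first inversion. In A major that root is Bb.
So the chord is Bb-D-F, a major triad.
The figured bass 6 indicates first inversion, placing the third (D) in the bass: D-F-Bb.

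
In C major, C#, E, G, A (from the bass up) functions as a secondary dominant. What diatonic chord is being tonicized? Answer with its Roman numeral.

ii

The chord is a dominant seventh chord on A.
A dominant resolves down a perfect fifth: A → D. In C major, D is scale degree 2, i.e. ii.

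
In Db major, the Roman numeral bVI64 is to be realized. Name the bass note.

Fb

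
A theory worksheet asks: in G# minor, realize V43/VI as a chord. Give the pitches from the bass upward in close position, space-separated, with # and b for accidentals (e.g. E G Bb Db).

V43/VI is a secondary dominant — the dominant seventh of VI. VI in G# minor is E, so the applied chord's root is B, a perfect fifth above.
Building a dominant seventh chord on B gives B-D#-F#-A.
The figured bass 43 indicates second inversion, placing the fifth (F#) in the bass: F#-A-B-D#.

F# A B D#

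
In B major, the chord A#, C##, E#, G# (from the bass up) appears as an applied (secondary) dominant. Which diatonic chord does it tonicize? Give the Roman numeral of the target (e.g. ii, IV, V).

iii

The chord is a dominant seventh chord on A#.
A dominant resolves down a perfect fifth: A# → D#. In B major, D# is scale degree 3, i.e. iii.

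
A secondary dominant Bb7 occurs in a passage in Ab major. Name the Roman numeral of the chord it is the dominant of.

The chord is a dominant seventh chord on Bb.
A dominant resolves down a perfect fifth: Bb → Eb. In Ab major, Eb is scale degree 5, i.e. V.

V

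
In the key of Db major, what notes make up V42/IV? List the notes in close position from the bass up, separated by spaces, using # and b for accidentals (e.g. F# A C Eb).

Cb Db F Ab

The slash means an applied dominant: we want the dominant of IV. In Db major, IV is Gb major, and its dominant is built on Db.
Building a dominant seventh chord on Db gives Db-F-Ab-Cb.
With the 42 figure the chord is in third inversion; from the bass Cb upward in close position it reads Cb-Db-F-Ab.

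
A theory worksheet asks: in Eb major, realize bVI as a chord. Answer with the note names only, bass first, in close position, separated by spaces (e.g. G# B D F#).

Scale degree 6 in Eb major is C; lowering it a half step gives Cb. bVI is a major triad on the lowered sixth degree, borrowed from the parallel minor.
So the chord is Cb-Eb-Gb, a major triad.

Cb Eb Gb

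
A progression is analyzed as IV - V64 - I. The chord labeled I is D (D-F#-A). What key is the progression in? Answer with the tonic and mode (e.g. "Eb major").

The chord D is a major triad rooted on D; its label is I.
If D is scale degree 1 and the mode makes that degree carry a major triad, the tonic is D and the mode is major.

D major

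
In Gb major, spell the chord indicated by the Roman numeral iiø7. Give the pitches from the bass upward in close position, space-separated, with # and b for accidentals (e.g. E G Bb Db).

Ab Cb Ebb Gb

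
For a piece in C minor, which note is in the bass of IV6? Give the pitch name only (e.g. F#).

A

IV in C minor has root F; the chord is F-A-C.
The figure 6 means first inversion — the third is in the bass.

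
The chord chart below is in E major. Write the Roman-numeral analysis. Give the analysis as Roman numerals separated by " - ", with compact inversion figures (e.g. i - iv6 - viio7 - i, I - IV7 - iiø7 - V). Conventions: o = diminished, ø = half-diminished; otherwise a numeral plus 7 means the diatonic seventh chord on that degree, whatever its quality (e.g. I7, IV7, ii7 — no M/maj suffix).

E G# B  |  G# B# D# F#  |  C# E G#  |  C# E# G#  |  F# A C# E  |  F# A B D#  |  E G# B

I - V7/vi - vi - V/ii - ii7 - V43 - I

E-G#-B has root E, degree 1 in E major, so I.
G#-B#-D#-F#: chromatic; G# is V of vi, so V7/vi.
C#-E-G# has root C#, degree 6 in E major, so vi.
C#-E#-G# is the secondary dominant of ii (major triad on C#): V/ii.
F#-A-C#-E has root F#, degree 2 in E major, so ii7.
F#-A-B-D#: root B is the dominant; dominant seventh chord there is V43.
E-G#-B: root E is the tonic; major triad there is I.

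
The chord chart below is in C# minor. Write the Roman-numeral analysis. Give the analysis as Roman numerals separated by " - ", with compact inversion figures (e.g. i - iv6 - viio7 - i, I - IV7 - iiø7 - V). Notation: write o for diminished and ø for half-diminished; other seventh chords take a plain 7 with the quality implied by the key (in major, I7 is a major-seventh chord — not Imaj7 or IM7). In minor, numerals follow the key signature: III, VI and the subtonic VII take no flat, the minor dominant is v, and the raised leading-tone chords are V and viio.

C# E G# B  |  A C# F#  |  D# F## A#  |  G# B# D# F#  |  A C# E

i7 - iv6 - V/V - V7 - VI

C#-E-G#-B: minor seventh chord on C# = scale degree 1 → i7.
A-C#-F#: minor triad on F# = scale degree 4 → iv6.
D#-F##-A# is the secondary dominant of V (major triad on D#): V/V.
G#-B#-D#-F#: dominant seventh chord on G# = scale degree 5 → V7.
A-C#-E: root A is the submediant; major triad there is VI.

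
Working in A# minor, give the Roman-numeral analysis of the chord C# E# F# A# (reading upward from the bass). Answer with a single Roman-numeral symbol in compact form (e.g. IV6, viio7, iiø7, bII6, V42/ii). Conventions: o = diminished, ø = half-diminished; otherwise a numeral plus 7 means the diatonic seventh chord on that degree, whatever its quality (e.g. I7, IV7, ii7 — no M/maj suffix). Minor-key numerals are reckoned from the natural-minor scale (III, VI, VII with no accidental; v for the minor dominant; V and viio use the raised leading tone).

VI43

The pitches F#-A#-C#-E# form a major seventh chord rooted on F#.
F# is scale degree 6 in A# minor, and a major seventh chord on that degree is written VI7.
With C# in the bass the chord is in second inversion, so the figured bass is 43.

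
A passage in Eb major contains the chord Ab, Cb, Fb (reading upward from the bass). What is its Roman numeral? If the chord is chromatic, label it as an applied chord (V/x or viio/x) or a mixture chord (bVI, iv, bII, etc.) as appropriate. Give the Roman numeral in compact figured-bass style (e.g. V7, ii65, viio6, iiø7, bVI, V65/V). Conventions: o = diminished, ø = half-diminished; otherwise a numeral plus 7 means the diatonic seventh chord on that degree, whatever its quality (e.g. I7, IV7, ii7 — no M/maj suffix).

bII6

Stacked in thirds the chord is Fb-Ab-Cb: a major triad on Fb.
Fb is the lowered second degree of Eb major (diatonic 2 would be F). This is the Neapolitan sixth — a major triad on the lowered second degree, here in its customary first inversion.
With Ab in the bass the chord is in first inversion, so the figured bass is 6.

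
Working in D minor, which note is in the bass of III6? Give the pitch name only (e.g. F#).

A

III in D minor has root F; the chord is F-A-C.
The figure 6 means first inversion — the third is in the bass.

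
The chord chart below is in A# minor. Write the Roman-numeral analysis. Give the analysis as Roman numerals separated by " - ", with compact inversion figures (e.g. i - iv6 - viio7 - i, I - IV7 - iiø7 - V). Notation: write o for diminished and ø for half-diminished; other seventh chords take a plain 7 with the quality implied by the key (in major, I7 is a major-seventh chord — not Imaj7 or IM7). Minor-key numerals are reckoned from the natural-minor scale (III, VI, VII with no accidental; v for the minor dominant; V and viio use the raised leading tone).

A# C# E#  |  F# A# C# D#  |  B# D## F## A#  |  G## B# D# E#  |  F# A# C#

A#-C#-E#: minor triad on A# = scale degree 1 → i.
F#-A#-C#-D#: minor seventh chord on D# = scale degree 4 → iv65.
B#-D##-F##-A#: a dominant seventh chord on B#, the applied dominant of V → V7/V.
G##-B#-D#-E#: dominant seventh chord on E# = scale degree 5 → V65.
F#-A#-C# has root F#, degree 6 in A# minor, so VI.

i - iv65 - V7/V - V65 - VI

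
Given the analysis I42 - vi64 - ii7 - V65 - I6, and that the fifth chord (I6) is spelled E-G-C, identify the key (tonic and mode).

C major

The chord C/E is a major triad rooted on C; its label is I6.
If C is scale degree 1 and the mode makes that degree carry a major triad, the tonic is C and the mode is major.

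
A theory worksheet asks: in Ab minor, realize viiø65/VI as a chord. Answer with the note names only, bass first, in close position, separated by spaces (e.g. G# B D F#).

The slash marks an applied leading-tone chord: viio of VI. In Ab minor, VI is Fb, so the leading tone to it is Eb, a half step below.
Building a half-diminished seventh chord on Eb gives Eb-Gb-Bbb-Db.
With the 65 figure the chord is in first inversion; from the bass Gb upward in close position it reads Gb-Bbb-Db-Eb.

Gb Bbb Db Eb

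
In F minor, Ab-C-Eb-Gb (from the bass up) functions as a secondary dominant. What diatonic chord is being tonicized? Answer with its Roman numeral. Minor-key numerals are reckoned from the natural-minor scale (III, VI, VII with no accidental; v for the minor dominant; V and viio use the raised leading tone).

The chord is a dominant seventh chord on Ab.
A dominant resolves down a perfect fifth: Ab → Db. In F minor, Db is scale degree 6, i.e. VI.

VI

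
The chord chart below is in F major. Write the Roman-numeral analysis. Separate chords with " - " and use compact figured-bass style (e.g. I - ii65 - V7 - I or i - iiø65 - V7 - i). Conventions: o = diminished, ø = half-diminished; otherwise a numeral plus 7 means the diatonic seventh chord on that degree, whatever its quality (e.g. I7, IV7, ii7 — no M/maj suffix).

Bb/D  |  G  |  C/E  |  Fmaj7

IV6 - V/V - V6 - I7

Bb/D: major triad on Bb = scale degree 4 → IV6.
G is the secondary dominant of V (major triad on G): V/V.
C/E: root C is the dominant; major triad there is V6.
Fmaj7: root F is the tonic; major seventh chord there is I7.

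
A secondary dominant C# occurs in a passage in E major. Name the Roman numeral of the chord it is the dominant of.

ii

The chord is a major triad on C#.
A dominant resolves down a perfect fifth: C# → F#. In E major, F# is scale degree 2, i.e. ii.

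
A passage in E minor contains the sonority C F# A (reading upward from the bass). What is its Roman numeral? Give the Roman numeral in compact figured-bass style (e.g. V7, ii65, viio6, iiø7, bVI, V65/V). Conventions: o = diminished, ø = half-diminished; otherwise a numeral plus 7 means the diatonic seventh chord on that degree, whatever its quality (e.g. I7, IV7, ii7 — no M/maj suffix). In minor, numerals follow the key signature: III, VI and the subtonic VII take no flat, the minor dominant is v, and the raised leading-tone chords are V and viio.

Stacked in thirds the chord is F#-A-C: a diminished triad on F#.
F# is scale degree 2 in E minor, and a diminished triad on that degree is written iio.
With C in the bass the chord is in second inversion, so the figured bass is 64.

iio64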